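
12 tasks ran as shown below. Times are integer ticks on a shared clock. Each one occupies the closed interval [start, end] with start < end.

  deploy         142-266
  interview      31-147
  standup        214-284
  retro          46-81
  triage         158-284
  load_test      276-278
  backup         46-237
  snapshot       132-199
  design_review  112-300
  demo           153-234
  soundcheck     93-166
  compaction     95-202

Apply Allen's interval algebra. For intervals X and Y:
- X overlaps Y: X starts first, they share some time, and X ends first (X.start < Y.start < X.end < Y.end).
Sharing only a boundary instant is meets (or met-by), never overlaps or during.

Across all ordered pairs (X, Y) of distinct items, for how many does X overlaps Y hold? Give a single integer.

Checking all 132 ordered pairs for relation 'overlaps'; matching pairs in alphabetical order:
(backup, deploy): backup overlaps deploy ✓
(backup, design_review): backup overlaps design_review ✓
(backup, standup): backup overlaps standup ✓
(backup, triage): backup overlaps triage ✓
(compaction, demo): compaction overlaps demo ✓
(compaction, deploy): compaction overlaps deploy ✓
(compaction, design_review): compaction overlaps design_review ✓
(compaction, triage): compaction overlaps triage ✓
(demo, standup): demo overlaps standup ✓
(demo, triage): demo overlaps triage ✓
(deploy, standup): deploy overlaps standup ✓
(deploy, triage): deploy overlaps triage ✓
(interview, backup): interview overlaps backup ✓
(interview, compaction): interview overlaps compaction ✓
(interview, deploy): interview overlaps deploy ✓
(interview, design_review): interview overlaps design_review ✓
(interview, snapshot): interview overlaps snapshot ✓
(interview, soundcheck): interview overlaps soundcheck ✓
(snapshot, demo): snapshot overlaps demo ✓
(snapshot, deploy): snapshot overlaps deploy ✓
(snapshot, triage): snapshot overlaps triage ✓
(soundcheck, compaction): soundcheck overlaps compaction ✓
(soundcheck, demo): soundcheck overlaps demo ✓
(soundcheck, deploy): soundcheck overlaps deploy ✓
... plus 3 further pairs not listed.
Count: 27.

27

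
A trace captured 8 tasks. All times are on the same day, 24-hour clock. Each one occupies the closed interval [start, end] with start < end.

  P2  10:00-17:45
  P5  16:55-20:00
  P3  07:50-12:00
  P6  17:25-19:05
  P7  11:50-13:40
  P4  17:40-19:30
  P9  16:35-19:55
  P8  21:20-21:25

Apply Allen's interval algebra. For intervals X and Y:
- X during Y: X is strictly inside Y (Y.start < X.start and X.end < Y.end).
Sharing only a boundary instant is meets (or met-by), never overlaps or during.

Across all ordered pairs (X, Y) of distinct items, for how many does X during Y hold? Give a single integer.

Checking all 56 ordered pairs for relation 'during'; matching pairs in alphabetical order:
(P4, P5): P4 during P5 ✓
(P4, P9): P4 during P9 ✓
(P6, P5): P6 during P5 ✓
(P6, P9): P6 during P9 ✓
(P7, P2): P7 during P2 ✓
Count: 5.

5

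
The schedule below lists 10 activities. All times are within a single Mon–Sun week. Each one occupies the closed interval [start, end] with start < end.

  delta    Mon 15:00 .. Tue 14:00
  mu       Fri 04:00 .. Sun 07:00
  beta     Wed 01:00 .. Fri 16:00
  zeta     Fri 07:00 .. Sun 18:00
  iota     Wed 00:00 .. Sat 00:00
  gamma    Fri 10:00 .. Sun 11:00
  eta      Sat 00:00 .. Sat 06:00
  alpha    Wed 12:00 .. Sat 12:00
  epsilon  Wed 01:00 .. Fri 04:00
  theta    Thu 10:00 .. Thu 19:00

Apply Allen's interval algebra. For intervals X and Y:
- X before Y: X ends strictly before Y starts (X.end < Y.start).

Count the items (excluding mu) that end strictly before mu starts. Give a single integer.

Target mu = [Fri 04:00, Sun 07:00].
alpha [Wed 12:00, Sat 12:00] → overlaps → no.
beta [Wed 01:00, Fri 16:00] → overlaps → no.
delta [Mon 15:00, Tue 14:00] → before → counts.
epsilon [Wed 01:00, Fri 04:00] → meets → no.
eta [Sat 00:00, Sat 06:00] → during → no.
gamma [Fri 10:00, Sun 11:00] → overlapped-by → no.
iota [Wed 00:00, Sat 00:00] → overlaps → no.
theta [Thu 10:00, Thu 19:00] → before → counts.
zeta [Fri 07:00, Sun 18:00] → overlapped-by → no.
Total: 2.

2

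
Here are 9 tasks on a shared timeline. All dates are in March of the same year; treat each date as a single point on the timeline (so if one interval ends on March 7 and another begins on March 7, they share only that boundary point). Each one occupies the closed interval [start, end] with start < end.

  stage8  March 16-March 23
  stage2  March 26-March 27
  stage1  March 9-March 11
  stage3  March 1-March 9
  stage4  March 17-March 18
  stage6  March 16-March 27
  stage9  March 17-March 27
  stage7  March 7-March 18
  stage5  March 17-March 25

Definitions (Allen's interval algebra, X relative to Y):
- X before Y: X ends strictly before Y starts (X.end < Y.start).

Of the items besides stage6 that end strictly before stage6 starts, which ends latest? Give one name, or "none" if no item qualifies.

Target stage6 = [March 16, March 27].
stage1 [March 9, March 11] → before → candidate.
stage2 [March 26, March 27] → finishes → excluded.
stage3 [March 1, March 9] → before → candidate.
stage4 [March 17, March 18] → during → excluded.
stage5 [March 17, March 25] → during → excluded.
stage7 [March 7, March 18] → overlaps → excluded.
stage8 [March 16, March 23] → starts → excluded.
stage9 [March 17, March 27] → finishes → excluded.
Among candidates, latest end is March 11 → stage1.

stage1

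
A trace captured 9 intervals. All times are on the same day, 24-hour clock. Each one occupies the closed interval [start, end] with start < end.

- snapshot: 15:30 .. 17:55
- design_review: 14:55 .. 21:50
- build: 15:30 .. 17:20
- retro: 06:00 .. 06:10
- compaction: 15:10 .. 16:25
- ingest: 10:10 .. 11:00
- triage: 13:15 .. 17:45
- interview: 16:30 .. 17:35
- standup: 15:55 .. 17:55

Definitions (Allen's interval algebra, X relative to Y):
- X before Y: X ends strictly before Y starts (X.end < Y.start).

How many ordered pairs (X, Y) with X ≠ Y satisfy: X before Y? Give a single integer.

Checking all 72 ordered pairs for relation 'before'; matching pairs in alphabetical order:
(compaction, interview): compaction before interview ✓
(ingest, build): ingest before build ✓
(ingest, compaction): ingest before compaction ✓
(ingest, design_review): ingest before design_review ✓
(ingest, interview): ingest before interview ✓
(ingest, snapshot): ingest before snapshot ✓
(ingest, standup): ingest before standup ✓
(ingest, triage): ingest before triage ✓
(retro, build): retro before build ✓
(retro, compaction): retro before compaction ✓
(retro, design_review): retro before design_review ✓
(retro, ingest): retro before ingest ✓
(retro, interview): retro before interview ✓
(retro, snapshot): retro before snapshot ✓
(retro, standup): retro before standup ✓
(retro, triage): retro before triage ✓
Count: 16.

16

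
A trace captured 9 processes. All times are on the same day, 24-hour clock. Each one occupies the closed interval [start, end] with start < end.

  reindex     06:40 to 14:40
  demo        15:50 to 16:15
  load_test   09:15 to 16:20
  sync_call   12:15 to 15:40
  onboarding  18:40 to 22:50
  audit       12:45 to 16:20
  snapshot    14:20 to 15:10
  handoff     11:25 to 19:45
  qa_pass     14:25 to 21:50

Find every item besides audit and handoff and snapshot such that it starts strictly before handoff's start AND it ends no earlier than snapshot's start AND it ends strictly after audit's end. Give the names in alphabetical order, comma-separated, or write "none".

none

Conditions: its start is strictly before handoff's start (X.start < 11:25) AND its end is no earlier than snapshot's start (X.end >= 14:20) AND its end is strictly after audit's end (X.end > 16:20).
demo: start 15:50 < 11:25? ✗; end 16:15 >= 14:20? ✓; end 16:15 > 16:20? ✗ → no.
load_test: start 09:15 < 11:25? ✓; end 16:20 >= 14:20? ✓; end 16:20 > 16:20? ✗ → no.
onboarding: start 18:40 < 11:25? ✗; end 22:50 >= 14:20? ✓; end 22:50 > 16:20? ✓ → no.
qa_pass: start 14:25 < 11:25? ✗; end 21:50 >= 14:20? ✓; end 21:50 > 16:20? ✓ → no.
reindex: start 06:40 < 11:25? ✓; end 14:40 >= 14:20? ✓; end 14:40 > 16:20? ✗ → no.
sync_call: start 12:15 < 11:25? ✗; end 15:40 >= 14:20? ✓; end 15:40 > 16:20? ✗ → no.
Result: none.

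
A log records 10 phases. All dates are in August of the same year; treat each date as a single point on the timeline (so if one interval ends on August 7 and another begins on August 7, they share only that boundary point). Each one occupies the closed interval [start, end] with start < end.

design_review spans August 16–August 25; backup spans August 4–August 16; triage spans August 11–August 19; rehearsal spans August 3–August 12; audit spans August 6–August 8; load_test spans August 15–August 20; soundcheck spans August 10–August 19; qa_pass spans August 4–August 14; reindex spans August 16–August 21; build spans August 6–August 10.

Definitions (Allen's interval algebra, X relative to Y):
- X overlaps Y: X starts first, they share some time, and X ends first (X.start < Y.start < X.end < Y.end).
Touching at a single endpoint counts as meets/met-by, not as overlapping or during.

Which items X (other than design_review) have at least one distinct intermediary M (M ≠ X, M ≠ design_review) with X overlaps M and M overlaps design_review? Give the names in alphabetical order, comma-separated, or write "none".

Target design_review = [August 16, August 25].
Intermediaries M with M overlaps design_review: load_test, soundcheck, triage.
Via load_test — items with X overlaps load_test: backup, soundcheck, triage.
Via soundcheck — items with X overlaps soundcheck: backup, qa_pass, rehearsal.
Via triage — items with X overlaps triage: backup, qa_pass, rehearsal.
Union: backup, qa_pass, rehearsal, soundcheck, triage.

backup, qa_pass, rehearsal, soundcheck, triage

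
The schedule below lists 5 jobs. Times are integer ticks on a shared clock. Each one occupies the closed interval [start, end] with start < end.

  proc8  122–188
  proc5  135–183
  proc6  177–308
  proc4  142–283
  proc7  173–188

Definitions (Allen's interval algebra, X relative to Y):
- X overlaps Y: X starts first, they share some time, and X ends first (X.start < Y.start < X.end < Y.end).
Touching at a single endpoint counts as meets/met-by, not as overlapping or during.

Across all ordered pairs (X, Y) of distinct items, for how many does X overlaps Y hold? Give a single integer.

7

Checking all 20 ordered pairs for relation 'overlaps'; matching pairs in alphabetical order:
(proc4, proc6): proc4 overlaps proc6 ✓
(proc5, proc4): proc5 overlaps proc4 ✓
(proc5, proc6): proc5 overlaps proc6 ✓
(proc5, proc7): proc5 overlaps proc7 ✓
(proc7, proc6): proc7 overlaps proc6 ✓
(proc8, proc4): proc8 overlaps proc4 ✓
(proc8, proc6): proc8 overlaps proc6 ✓
Count: 7.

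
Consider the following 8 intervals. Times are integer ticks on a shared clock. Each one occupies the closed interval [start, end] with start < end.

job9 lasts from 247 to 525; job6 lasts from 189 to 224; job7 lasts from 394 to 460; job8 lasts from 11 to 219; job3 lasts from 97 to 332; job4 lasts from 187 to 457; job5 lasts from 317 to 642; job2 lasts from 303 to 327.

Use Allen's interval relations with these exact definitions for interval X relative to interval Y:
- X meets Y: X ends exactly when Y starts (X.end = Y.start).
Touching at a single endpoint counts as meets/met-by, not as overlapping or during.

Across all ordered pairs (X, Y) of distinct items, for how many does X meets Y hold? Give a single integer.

0

Checking all 56 ordered pairs for relation 'meets'; matching pairs in alphabetical order:
No pair satisfies it.
Count: 0.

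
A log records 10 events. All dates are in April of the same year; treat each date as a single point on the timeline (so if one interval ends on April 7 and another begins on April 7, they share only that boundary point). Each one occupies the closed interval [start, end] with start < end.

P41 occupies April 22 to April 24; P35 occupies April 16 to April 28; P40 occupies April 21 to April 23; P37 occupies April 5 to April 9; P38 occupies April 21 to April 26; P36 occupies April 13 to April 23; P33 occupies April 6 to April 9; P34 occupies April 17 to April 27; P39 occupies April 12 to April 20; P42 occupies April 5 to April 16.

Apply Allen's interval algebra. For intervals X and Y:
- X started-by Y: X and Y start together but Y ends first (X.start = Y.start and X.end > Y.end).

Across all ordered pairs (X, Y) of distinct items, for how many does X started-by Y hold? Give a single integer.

2

Checking all 90 ordered pairs for relation 'started-by'; matching pairs in alphabetical order:
(P38, P40): P38 started-by P40 ✓
(P42, P37): P42 started-by P37 ✓
Count: 2.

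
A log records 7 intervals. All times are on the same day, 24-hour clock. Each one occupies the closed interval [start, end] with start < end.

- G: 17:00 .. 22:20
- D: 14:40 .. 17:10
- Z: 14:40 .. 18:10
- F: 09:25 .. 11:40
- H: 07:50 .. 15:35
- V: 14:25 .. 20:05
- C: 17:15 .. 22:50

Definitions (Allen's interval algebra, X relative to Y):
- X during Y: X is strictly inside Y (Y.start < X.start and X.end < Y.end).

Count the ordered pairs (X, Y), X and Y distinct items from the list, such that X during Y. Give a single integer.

Checking all 42 ordered pairs for relation 'during'; matching pairs in alphabetical order:
(D, V): D during V ✓
(F, H): F during H ✓
(Z, V): Z during V ✓
Count: 3.

3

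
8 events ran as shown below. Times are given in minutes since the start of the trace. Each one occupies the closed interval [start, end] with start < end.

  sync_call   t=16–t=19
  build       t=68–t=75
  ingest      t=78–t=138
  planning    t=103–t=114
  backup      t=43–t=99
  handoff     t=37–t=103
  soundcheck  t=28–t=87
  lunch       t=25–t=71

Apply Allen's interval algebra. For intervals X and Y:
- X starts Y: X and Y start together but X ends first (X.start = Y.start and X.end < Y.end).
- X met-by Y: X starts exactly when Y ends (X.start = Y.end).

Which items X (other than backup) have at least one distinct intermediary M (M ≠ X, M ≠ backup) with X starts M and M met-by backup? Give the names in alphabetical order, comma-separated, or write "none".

Target backup = [t=43, t=99].
Intermediaries M with M met-by backup: none.
Union: none.

none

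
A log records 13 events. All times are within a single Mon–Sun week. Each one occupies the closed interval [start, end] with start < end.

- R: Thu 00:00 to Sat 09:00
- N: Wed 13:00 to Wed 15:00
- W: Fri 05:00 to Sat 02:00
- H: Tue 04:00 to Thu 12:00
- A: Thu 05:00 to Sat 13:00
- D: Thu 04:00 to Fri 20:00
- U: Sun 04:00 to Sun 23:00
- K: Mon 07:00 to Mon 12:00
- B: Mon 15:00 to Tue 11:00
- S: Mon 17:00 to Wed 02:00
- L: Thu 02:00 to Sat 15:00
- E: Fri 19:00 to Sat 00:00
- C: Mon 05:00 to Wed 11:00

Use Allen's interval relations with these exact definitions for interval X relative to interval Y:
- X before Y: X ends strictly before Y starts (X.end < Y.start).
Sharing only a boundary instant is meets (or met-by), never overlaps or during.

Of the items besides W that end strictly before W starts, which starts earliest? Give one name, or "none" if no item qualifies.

C

Target W = [Fri 05:00, Sat 02:00].
A [Thu 05:00, Sat 13:00] → contains → excluded.
B [Mon 15:00, Tue 11:00] → before → candidate.
C [Mon 05:00, Wed 11:00] → before → candidate.
D [Thu 04:00, Fri 20:00] → overlaps → excluded.
E [Fri 19:00, Sat 00:00] → during → excluded.
H [Tue 04:00, Thu 12:00] → before → candidate.
K [Mon 07:00, Mon 12:00] → before → candidate.
L [Thu 02:00, Sat 15:00] → contains → excluded.
N [Wed 13:00, Wed 15:00] → before → candidate.
R [Thu 00:00, Sat 09:00] → contains → excluded.
S [Mon 17:00, Wed 02:00] → before → candidate.
U [Sun 04:00, Sun 23:00] → after → excluded.
Among candidates, earliest start is Mon 05:00 → C.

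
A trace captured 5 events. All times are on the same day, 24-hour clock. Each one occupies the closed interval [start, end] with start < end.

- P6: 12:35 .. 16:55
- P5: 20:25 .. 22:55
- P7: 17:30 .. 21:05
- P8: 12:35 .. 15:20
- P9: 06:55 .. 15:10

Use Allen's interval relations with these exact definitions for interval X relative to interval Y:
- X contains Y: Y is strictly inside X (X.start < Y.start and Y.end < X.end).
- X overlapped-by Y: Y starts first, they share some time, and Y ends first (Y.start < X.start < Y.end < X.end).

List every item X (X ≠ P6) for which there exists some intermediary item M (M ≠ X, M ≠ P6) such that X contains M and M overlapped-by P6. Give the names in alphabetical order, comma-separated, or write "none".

Target P6 = [12:35, 16:55].
Intermediaries M with M overlapped-by P6: none.
Union: none.

none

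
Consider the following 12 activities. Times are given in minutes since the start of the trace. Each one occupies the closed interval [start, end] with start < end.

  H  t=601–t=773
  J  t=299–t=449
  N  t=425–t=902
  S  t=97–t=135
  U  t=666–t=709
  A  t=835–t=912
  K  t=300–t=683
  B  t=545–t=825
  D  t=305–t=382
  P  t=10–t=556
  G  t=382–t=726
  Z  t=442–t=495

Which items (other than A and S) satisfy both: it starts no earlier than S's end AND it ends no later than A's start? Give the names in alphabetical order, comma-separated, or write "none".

B, D, G, H, J, K, U, Z

Conditions: its start is no earlier than S's end (X.start >= t=135) AND its end is no later than A's start (X.end <= t=835).
B: start t=545 >= t=135? ✓; end t=825 <= t=835? ✓ → yes.
D: start t=305 >= t=135? ✓; end t=382 <= t=835? ✓ → yes.
G: start t=382 >= t=135? ✓; end t=726 <= t=835? ✓ → yes.
H: start t=601 >= t=135? ✓; end t=773 <= t=835? ✓ → yes.
J: start t=299 >= t=135? ✓; end t=449 <= t=835? ✓ → yes.
K: start t=300 >= t=135? ✓; end t=683 <= t=835? ✓ → yes.
N: start t=425 >= t=135? ✓; end t=902 <= t=835? ✗ → no.
P: start t=10 >= t=135? ✗; end t=556 <= t=835? ✓ → no.
U: start t=666 >= t=135? ✓; end t=709 <= t=835? ✓ → yes.
Z: start t=442 >= t=135? ✓; end t=495 <= t=835? ✓ → yes.
Result: B, D, G, H, J, K, U, Z.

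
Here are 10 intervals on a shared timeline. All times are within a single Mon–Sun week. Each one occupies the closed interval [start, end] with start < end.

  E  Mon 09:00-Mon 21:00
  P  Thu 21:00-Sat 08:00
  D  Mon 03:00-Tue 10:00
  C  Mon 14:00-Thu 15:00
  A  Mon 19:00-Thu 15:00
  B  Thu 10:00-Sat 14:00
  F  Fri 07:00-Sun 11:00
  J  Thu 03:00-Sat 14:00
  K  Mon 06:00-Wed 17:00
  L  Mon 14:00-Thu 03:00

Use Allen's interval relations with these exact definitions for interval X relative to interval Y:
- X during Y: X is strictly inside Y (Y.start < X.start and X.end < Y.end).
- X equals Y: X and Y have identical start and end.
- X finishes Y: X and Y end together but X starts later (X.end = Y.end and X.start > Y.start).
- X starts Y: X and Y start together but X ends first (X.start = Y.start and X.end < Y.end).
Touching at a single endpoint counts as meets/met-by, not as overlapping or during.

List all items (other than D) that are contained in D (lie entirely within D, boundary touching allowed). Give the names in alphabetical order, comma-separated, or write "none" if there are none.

Target D = [Mon 03:00, Tue 10:00].
A [Mon 19:00, Thu 15:00] → overlapped-by → no.
B [Thu 10:00, Sat 14:00] → after → no.
C [Mon 14:00, Thu 15:00] → overlapped-by → no.
E [Mon 09:00, Mon 21:00] → during → yes.
F [Fri 07:00, Sun 11:00] → after → no.
J [Thu 03:00, Sat 14:00] → after → no.
K [Mon 06:00, Wed 17:00] → overlapped-by → no.
L [Mon 14:00, Thu 03:00] → overlapped-by → no.
P [Thu 21:00, Sat 08:00] → after → no.
Result: E.

E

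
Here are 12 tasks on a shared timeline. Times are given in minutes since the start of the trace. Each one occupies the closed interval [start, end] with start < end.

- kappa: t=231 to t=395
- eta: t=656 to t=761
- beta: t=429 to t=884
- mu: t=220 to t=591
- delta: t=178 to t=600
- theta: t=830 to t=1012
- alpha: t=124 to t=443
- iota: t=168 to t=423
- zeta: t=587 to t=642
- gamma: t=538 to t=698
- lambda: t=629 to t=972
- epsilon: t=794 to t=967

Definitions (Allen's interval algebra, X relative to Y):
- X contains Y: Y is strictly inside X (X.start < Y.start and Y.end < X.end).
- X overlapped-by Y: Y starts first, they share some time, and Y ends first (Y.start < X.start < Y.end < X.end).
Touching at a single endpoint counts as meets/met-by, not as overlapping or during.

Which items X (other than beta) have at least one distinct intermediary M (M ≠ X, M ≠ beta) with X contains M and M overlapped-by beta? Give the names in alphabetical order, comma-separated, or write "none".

Target beta = [t=429, t=884].
Intermediaries M with M overlapped-by beta: epsilon, lambda, theta.
Via epsilon — items with X contains epsilon: lambda.
Via lambda — items with X contains lambda: none.
Via theta — items with X contains theta: none.
Union: lambda.

lambda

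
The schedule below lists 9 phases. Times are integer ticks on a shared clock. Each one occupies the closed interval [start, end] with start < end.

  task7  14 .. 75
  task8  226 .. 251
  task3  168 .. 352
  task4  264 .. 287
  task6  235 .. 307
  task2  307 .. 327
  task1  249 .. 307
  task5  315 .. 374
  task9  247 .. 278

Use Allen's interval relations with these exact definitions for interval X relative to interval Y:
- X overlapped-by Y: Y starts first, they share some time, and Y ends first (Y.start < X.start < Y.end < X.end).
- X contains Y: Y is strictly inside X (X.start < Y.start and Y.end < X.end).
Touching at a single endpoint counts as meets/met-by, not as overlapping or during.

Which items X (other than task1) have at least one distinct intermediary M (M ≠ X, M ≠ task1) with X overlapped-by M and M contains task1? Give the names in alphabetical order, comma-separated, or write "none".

Target task1 = [249, 307].
Intermediaries M with M contains task1: task3.
Via task3 — items with X overlapped-by task3: task5.
Union: task5.

task5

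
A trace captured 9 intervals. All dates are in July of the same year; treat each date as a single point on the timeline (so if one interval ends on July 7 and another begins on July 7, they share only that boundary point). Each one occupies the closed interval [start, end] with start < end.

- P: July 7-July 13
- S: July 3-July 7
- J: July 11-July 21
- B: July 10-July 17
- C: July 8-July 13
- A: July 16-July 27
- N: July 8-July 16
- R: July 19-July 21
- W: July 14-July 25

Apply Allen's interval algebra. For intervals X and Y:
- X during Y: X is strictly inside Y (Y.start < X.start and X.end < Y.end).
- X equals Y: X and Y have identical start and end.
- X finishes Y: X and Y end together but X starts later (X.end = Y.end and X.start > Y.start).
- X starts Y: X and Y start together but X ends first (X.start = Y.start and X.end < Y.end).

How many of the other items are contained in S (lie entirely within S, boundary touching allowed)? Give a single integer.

Target S = [July 3, July 7].
A [July 16, July 27] → after → no.
B [July 10, July 17] → after → no.
C [July 8, July 13] → after → no.
J [July 11, July 21] → after → no.
N [July 8, July 16] → after → no.
P [July 7, July 13] → met-by → no.
R [July 19, July 21] → after → no.
W [July 14, July 25] → after → no.
Total: 0.

0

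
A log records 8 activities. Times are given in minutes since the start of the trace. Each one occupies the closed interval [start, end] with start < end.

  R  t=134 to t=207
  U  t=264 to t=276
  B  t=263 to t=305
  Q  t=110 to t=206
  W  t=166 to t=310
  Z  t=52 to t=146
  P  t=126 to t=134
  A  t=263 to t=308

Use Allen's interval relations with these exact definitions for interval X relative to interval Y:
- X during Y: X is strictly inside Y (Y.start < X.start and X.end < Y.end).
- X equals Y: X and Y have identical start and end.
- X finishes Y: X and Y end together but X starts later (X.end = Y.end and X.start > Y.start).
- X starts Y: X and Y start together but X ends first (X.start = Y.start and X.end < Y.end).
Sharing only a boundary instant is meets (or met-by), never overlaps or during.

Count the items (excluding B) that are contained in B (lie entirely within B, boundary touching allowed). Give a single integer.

1

Target B = [t=263, t=305].
A [t=263, t=308] → started-by → no.
P [t=126, t=134] → before → no.
Q [t=110, t=206] → before → no.
R [t=134, t=207] → before → no.
U [t=264, t=276] → during → counts.
W [t=166, t=310] → contains → no.
Z [t=52, t=146] → before → no.
Total: 1.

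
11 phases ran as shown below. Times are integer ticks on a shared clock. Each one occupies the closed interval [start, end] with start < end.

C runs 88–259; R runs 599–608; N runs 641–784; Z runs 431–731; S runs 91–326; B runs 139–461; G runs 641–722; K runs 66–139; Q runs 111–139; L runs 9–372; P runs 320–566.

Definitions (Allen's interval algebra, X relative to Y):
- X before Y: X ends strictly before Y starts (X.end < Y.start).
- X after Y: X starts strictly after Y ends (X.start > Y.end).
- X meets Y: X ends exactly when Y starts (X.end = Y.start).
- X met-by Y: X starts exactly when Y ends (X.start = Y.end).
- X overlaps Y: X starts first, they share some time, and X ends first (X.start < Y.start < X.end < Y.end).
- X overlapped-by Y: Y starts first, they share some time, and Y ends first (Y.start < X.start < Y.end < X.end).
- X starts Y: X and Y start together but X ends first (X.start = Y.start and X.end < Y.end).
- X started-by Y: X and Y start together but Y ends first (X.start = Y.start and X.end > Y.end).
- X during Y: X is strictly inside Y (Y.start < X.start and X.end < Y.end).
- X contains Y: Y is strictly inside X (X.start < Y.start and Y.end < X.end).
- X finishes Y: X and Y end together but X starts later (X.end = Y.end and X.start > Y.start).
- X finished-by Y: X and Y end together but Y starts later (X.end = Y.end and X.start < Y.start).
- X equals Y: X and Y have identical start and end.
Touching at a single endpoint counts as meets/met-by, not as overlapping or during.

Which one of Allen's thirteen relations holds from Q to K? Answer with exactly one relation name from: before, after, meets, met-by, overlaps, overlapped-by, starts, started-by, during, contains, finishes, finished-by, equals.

finishes

Q = [111, 139]; K = [66, 139].
Compare endpoints: Q.start > K.start, Q.start < K.end, Q.end > K.start, Q.end = K.end.
That pattern is 'finishes'.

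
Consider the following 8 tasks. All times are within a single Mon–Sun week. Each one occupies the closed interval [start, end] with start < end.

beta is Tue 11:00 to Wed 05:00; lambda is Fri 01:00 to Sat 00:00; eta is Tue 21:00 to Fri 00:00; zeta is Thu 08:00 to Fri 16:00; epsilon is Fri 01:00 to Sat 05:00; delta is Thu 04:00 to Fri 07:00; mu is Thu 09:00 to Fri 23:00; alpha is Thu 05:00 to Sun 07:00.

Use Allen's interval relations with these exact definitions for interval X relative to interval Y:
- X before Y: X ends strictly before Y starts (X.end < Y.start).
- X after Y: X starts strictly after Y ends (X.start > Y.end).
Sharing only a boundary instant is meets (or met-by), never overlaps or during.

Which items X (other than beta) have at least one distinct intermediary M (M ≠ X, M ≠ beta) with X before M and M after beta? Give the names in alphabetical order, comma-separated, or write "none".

eta

Target beta = [Tue 11:00, Wed 05:00].
Intermediaries M with M after beta: alpha, delta, epsilon, lambda, mu, zeta.
Via alpha — items with X before alpha: none.
Via delta — items with X before delta: none.
Via epsilon — items with X before epsilon: eta.
Via lambda — items with X before lambda: eta.
Via mu — items with X before mu: none.
Via zeta — items with X before zeta: none.
Union: eta.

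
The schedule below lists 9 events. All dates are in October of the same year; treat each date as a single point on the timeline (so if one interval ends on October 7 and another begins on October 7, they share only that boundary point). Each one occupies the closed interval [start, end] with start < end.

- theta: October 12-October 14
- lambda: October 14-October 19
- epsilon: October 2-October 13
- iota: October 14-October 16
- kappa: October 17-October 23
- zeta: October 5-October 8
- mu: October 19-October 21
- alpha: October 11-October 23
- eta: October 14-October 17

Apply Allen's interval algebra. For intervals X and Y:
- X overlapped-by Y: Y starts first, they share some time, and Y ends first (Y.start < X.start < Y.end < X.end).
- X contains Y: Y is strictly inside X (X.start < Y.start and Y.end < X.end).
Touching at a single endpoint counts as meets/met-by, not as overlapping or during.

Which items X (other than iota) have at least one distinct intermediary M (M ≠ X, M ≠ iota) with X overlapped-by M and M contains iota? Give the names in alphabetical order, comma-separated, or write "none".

Target iota = [October 14, October 16].
Intermediaries M with M contains iota: alpha.
Via alpha — items with X overlapped-by alpha: none.
Union: none.

none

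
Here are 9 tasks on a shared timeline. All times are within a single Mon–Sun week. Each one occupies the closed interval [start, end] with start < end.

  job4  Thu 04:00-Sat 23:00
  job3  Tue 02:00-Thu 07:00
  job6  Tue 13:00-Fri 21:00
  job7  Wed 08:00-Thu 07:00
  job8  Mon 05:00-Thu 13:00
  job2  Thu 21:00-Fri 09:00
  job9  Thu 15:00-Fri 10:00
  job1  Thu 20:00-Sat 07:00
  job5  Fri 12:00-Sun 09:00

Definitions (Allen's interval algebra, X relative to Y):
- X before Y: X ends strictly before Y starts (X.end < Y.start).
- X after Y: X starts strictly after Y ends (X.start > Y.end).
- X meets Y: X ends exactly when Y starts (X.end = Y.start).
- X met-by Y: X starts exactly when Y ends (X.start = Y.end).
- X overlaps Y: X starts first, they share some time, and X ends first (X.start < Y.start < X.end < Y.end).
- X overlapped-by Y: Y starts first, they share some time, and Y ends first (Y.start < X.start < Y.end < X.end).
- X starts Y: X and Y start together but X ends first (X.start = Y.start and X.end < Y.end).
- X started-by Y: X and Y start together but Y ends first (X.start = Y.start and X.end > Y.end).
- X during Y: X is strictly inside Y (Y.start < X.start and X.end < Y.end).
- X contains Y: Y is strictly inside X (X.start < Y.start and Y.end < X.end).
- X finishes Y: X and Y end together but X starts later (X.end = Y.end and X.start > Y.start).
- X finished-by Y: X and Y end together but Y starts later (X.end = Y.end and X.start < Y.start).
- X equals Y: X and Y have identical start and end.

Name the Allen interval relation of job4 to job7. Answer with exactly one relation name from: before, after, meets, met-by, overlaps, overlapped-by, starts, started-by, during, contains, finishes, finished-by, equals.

overlapped-by

job4 = [Thu 04:00, Sat 23:00]; job7 = [Wed 08:00, Thu 07:00].
Compare endpoints: job4.start > job7.start, job4.start < job7.end, job4.end > job7.start, job4.end > job7.end.
That pattern is 'overlapped-by'.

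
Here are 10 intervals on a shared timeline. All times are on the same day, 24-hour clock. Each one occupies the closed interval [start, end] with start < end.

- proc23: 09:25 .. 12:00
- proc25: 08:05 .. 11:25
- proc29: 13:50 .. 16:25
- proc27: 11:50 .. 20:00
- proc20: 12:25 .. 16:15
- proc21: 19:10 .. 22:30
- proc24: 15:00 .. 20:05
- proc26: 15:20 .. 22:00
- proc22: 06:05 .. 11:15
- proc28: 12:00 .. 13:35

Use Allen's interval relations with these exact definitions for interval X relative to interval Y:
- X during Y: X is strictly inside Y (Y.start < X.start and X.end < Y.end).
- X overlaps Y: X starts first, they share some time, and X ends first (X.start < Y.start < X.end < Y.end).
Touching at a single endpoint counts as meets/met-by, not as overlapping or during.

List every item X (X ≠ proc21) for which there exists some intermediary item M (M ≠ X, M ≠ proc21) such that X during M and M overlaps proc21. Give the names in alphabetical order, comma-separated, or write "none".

Target proc21 = [19:10, 22:30].
Intermediaries M with M overlaps proc21: proc24, proc26, proc27.
Via proc24 — items with X during proc24: none.
Via proc26 — items with X during proc26: none.
Via proc27 — items with X during proc27: proc20, proc28, proc29.
Union: proc20, proc28, proc29.

proc20, proc28, proc29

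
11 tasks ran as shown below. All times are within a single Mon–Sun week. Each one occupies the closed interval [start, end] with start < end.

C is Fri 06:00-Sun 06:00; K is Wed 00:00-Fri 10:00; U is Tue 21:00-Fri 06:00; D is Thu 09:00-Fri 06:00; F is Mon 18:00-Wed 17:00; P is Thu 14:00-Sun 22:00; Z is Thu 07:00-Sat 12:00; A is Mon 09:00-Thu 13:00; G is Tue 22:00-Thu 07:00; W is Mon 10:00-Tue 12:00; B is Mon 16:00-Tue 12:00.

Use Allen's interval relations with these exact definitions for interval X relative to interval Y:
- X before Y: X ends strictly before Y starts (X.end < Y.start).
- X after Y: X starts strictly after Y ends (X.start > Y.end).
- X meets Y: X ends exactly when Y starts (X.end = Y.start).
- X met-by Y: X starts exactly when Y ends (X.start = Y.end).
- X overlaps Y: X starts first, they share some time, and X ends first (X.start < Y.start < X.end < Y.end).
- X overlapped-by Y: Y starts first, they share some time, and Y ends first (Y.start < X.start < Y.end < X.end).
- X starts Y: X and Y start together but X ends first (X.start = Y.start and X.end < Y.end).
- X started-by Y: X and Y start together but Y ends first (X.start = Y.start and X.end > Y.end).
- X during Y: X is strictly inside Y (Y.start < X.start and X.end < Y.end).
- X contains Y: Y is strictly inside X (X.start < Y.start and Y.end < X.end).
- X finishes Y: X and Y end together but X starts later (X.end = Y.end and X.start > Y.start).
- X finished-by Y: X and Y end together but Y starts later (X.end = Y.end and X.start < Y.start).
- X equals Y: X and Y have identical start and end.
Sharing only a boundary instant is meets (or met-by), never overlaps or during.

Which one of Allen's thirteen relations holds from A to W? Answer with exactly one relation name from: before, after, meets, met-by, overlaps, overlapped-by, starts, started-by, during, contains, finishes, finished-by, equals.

A = [Mon 09:00, Thu 13:00]; W = [Mon 10:00, Tue 12:00].
Compare endpoints: A.start < W.start, A.start < W.end, A.end > W.start, A.end > W.end.
That pattern is 'contains'.

contains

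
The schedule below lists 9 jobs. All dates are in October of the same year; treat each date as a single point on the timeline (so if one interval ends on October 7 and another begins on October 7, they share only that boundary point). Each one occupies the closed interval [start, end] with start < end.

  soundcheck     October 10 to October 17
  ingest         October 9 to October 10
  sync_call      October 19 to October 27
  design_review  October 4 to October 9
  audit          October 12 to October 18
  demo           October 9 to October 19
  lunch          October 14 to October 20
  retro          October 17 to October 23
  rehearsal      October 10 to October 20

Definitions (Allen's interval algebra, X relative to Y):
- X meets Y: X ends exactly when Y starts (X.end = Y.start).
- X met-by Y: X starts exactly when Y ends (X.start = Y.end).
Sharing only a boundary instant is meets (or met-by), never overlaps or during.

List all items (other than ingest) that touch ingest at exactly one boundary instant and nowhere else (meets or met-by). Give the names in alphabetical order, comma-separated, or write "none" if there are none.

design_review, rehearsal, soundcheck

Target ingest = [October 9, October 10].
audit [October 12, October 18] → after → no.
demo [October 9, October 19] → started-by → no.
design_review [October 4, October 9] → meets → yes.
lunch [October 14, October 20] → after → no.
rehearsal [October 10, October 20] → met-by → yes.
retro [October 17, October 23] → after → no.
soundcheck [October 10, October 17] → met-by → yes.
sync_call [October 19, October 27] → after → no.
Result: design_review, rehearsal, soundcheck.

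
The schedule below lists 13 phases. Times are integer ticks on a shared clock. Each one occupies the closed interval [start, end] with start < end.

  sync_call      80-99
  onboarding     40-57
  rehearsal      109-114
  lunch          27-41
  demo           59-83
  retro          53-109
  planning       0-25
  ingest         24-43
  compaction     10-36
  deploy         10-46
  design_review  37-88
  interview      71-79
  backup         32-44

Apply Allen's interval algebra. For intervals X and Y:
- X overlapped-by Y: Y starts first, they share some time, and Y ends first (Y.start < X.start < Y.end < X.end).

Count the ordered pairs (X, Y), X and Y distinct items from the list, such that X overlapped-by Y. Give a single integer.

Checking all 156 ordered pairs for relation 'overlapped-by'; matching pairs in alphabetical order:
(backup, compaction): backup overlapped-by compaction ✓
(backup, ingest): backup overlapped-by ingest ✓
(backup, lunch): backup overlapped-by lunch ✓
(compaction, planning): compaction overlapped-by planning ✓
(deploy, planning): deploy overlapped-by planning ✓
(design_review, backup): design_review overlapped-by backup ✓
(design_review, deploy): design_review overlapped-by deploy ✓
(design_review, ingest): design_review overlapped-by ingest ✓
(design_review, lunch): design_review overlapped-by lunch ✓
(ingest, compaction): ingest overlapped-by compaction ✓
(ingest, planning): ingest overlapped-by planning ✓
(lunch, compaction): lunch overlapped-by compaction ✓
(onboarding, backup): onboarding overlapped-by backup ✓
(onboarding, deploy): onboarding overlapped-by deploy ✓
(onboarding, ingest): onboarding overlapped-by ingest ✓
(onboarding, lunch): onboarding overlapped-by lunch ✓
(retro, design_review): retro overlapped-by design_review ✓
(retro, onboarding): retro overlapped-by onboarding ✓
(sync_call, demo): sync_call overlapped-by demo ✓
(sync_call, design_review): sync_call overlapped-by design_review ✓
Count: 20.

20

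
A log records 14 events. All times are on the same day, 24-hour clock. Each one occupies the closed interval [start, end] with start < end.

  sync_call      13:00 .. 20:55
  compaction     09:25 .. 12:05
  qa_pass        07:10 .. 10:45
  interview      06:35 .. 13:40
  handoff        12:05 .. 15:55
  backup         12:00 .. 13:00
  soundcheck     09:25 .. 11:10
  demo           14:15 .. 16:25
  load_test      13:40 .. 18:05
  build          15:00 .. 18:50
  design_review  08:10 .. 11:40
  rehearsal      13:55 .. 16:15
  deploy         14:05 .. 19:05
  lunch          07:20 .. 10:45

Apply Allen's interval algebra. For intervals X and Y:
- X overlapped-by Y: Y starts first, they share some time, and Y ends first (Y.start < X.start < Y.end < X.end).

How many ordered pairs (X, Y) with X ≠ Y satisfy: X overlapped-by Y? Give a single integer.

Checking all 182 ordered pairs for relation 'overlapped-by'; matching pairs in alphabetical order:
(backup, compaction): backup overlapped-by compaction ✓
(build, demo): build overlapped-by demo ✓
(build, handoff): build overlapped-by handoff ✓
(build, load_test): build overlapped-by load_test ✓
(build, rehearsal): build overlapped-by rehearsal ✓
(compaction, design_review): compaction overlapped-by design_review ✓
(compaction, lunch): compaction overlapped-by lunch ✓
(compaction, qa_pass): compaction overlapped-by qa_pass ✓
(demo, handoff): demo overlapped-by handoff ✓
(demo, rehearsal): demo overlapped-by rehearsal ✓
(deploy, handoff): deploy overlapped-by handoff ✓
(deploy, load_test): deploy overlapped-by load_test ✓
(deploy, rehearsal): deploy overlapped-by rehearsal ✓
(design_review, lunch): design_review overlapped-by lunch ✓
(design_review, qa_pass): design_review overlapped-by qa_pass ✓
(handoff, backup): handoff overlapped-by backup ✓
(handoff, interview): handoff overlapped-by interview ✓
(load_test, handoff): load_test overlapped-by handoff ✓
(rehearsal, handoff): rehearsal overlapped-by handoff ✓
(soundcheck, lunch): soundcheck overlapped-by lunch ✓
(soundcheck, qa_pass): soundcheck overlapped-by qa_pass ✓
(sync_call, handoff): sync_call overlapped-by handoff ✓
(sync_call, interview): sync_call overlapped-by interview ✓
Count: 23.

23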